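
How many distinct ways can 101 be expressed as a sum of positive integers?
214481126

p(n) counts ways to write n as a sum of positive integers (order ignored).
Euler's pentagonal recurrence: p(k) = p(k-1) + p(k-2) - p(k-5) - p(k-7) + p(k-12) + p(k-15) - ... (offsets j(3j∓1)/2, signs ++--, p(0)=1, p(<0)=0).
DP table for k = 0..100: p(0)=1, p(1)=1, p(2)=2, p(3)=3, p(4)=5, p(5)=7, p(6)=11, p(7)=15, p(8)=22, p(9)=30, p(10)=42, p(11)=56, p(12)=77, p(13)=101, p(14)=135, p(15)=176, p(16)=231, p(17)=297, p(18)=385, p(19)=490, p(20)=627, p(21)=792, p(22)=1002, p(23)=1255, p(24)=1575, p(25)=1958, p(26)=2436, p(27)=3010, p(28)=3718, p(29)=4565, p(30)=5604, p(31)=6842, p(32)=8349, p(33)=10143, p(34)=12310, p(35)=14883, p(36)=17977, p(37)=21637, p(38)=26015, p(39)=31185, p(40)=37338, p(41)=44583, p(42)=53174, p(43)=63261, p(44)=75175, p(45)=89134, p(46)=105558, p(47)=124754, p(48)=147273, p(49)=173525, p(50)=204226, p(51)=239943, p(52)=281589, p(53)=329931, p(54)=386155, p(55)=451276, p(56)=526823, p(57)=614154, p(58)=715220, p(59)=831820, p(60)=966467, p(61)=1121505, p(62)=1300156, p(63)=1505499, p(64)=1741630, p(65)=2012558, p(66)=2323520, p(67)=2679689, p(68)=3087735, p(69)=3554345, p(70)=4087968, p(71)=4697205, p(72)=5392783, p(73)=6185689, p(74)=7089500, p(75)=8118264, p(76)=9289091, p(77)=10619863, p(78)=12132164, p(79)=13848650, p(80)=15796476, p(81)=18004327, p(82)=20506255, p(83)=23338469, p(84)=26543660, p(85)=30167357, p(86)=34262962, p(87)=38887673, p(88)=44108109, p(89)=49995925, p(90)=56634173, p(91)=64112359, p(92)=72533807, p(93)=82010177, p(94)=92669720, p(95)=104651419, p(96)=118114304, p(97)=133230930, p(98)=150198136, p(99)=169229875, p(100)=190569292.
Final step: p(101) = p(100) + p(99) - p(96) - p(94) + p(89) + p(86) - p(79) - p(75) + p(66) + p(61) - p(50) - p(44) + p(31) + p(24) - p(9) - p(1)
= 190569292 + 169229875 - 118114304 - 92669720 + 49995925 + 34262962 - 13848650 - 8118264 + 2323520 + 1121505 - 204226 - 75175 + 6842 + 1575 - 30 - 1
= 214481126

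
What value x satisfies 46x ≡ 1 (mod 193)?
21

gcd(46, 193) = 1, so the inverse exists.
Extended Euclidean algorithm on (193, 46):
193 = 4 × 46 + 9  ⟹  9 = (1)·193 + (-4)·46
46 = 5 × 9 + 1  ⟹  1 = (-5)·193 + (21)·46
So (21)·46 ≡ 1 (mod 193), i.e. 46^(-1) ≡ 21 (mod 193).
Check: 46 × 21 = 966 ≡ 1 (mod 193)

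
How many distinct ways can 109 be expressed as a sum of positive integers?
541946240

p(n) counts ways to write n as a sum of positive integers (order ignored).
Euler's pentagonal recurrence: p(k) = p(k-1) + p(k-2) - p(k-5) - p(k-7) + p(k-12) + p(k-15) - ... (offsets j(3j∓1)/2, signs ++--, p(0)=1, p(<0)=0).
DP table for k = 0..108: p(0)=1, p(1)=1, p(2)=2, p(3)=3, p(4)=5, p(5)=7, p(6)=11, p(7)=15, p(8)=22, p(9)=30, p(10)=42, p(11)=56, p(12)=77, p(13)=101, p(14)=135, p(15)=176, p(16)=231, p(17)=297, p(18)=385, p(19)=490, p(20)=627, p(21)=792, p(22)=1002, p(23)=1255, p(24)=1575, p(25)=1958, p(26)=2436, p(27)=3010, p(28)=3718, p(29)=4565, p(30)=5604, p(31)=6842, p(32)=8349, p(33)=10143, p(34)=12310, p(35)=14883, p(36)=17977, p(37)=21637, p(38)=26015, p(39)=31185, p(40)=37338, p(41)=44583, p(42)=53174, p(43)=63261, p(44)=75175, p(45)=89134, p(46)=105558, p(47)=124754, p(48)=147273, p(49)=173525, p(50)=204226, p(51)=239943, p(52)=281589, p(53)=329931, p(54)=386155, p(55)=451276, p(56)=526823, p(57)=614154, p(58)=715220, p(59)=831820, p(60)=966467, p(61)=1121505, p(62)=1300156, p(63)=1505499, p(64)=1741630, p(65)=2012558, p(66)=2323520, p(67)=2679689, p(68)=3087735, p(69)=3554345, p(70)=4087968, p(71)=4697205, p(72)=5392783, p(73)=6185689, p(74)=7089500, p(75)=8118264, p(76)=9289091, p(77)=10619863, p(78)=12132164, p(79)=13848650, p(80)=15796476, p(81)=18004327, p(82)=20506255, p(83)=23338469, p(84)=26543660, p(85)=30167357, p(86)=34262962, p(87)=38887673, p(88)=44108109, p(89)=49995925, p(90)=56634173, p(91)=64112359, p(92)=72533807, p(93)=82010177, p(94)=92669720, p(95)=104651419, p(96)=118114304, p(97)=133230930, p(98)=150198136, p(99)=169229875, p(100)=190569292, p(101)=214481126, p(102)=241265379, p(103)=271248950, p(104)=304801365, p(105)=342325709, p(106)=384276336, p(107)=431149389, p(108)=483502844.
Final step: p(109) = p(108) + p(107) - p(104) - p(102) + p(97) + p(94) - p(87) - p(83) + p(74) + p(69) - p(58) - p(52) + p(39) + p(32) - p(17) - p(9)
= 483502844 + 431149389 - 304801365 - 241265379 + 133230930 + 92669720 - 38887673 - 23338469 + 7089500 + 3554345 - 715220 - 281589 + 31185 + 8349 - 297 - 30
= 541946240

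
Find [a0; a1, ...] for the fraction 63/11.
[5; 1, 2, 1, 2]

Euclidean algorithm steps:
63 = 5 × 11 + 8
11 = 1 × 8 + 3
8 = 2 × 3 + 2
3 = 1 × 2 + 1
2 = 2 × 1 + 0
Continued fraction: [5; 1, 2, 1, 2]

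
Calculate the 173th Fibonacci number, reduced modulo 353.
126

Matrix identity: Q^n = [[F_(n+1), F_n], [F_n, F_(n-1)]] with Q = [[1,1],[1,0]].
n = 173 = 10101101₂. Square-and-multiply, entries mod 353:
Q^1 = [[1,1],[1,0]]
Q^2 = (Q^1)² = [[2,1],[1,1]]
Q^5 = (Q^2)²·Q = [[8,5],[5,3]]
Q^10 = (Q^5)² = [[89,55],[55,34]]
Q^21 = (Q^10)²·Q = [[61,3],[3,58]]
Q^43 = (Q^21)²·Q = [[204,200],[200,4]]
Q^86 = (Q^43)² = [[73,299],[299,127]]
Q^173 = (Q^86)²·Q = [[269,126],[126,143]]
F_173 mod 353 = Q^173[0][1] = 126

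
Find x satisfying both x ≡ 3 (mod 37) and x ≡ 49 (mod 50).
299

Using Chinese Remainder Theorem:
M = 37 × 50 = 1850
M1 = 50, M2 = 37
y1 = 50^(-1) mod 37 = 20
y2 = 37^(-1) mod 50 = 23
x = (3×50×20 + 49×37×23) mod 1850 = 299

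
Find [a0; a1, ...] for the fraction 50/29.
[1; 1, 2, 1, 1, 1, 2]

Euclidean algorithm steps:
50 = 1 × 29 + 21
29 = 1 × 21 + 8
21 = 2 × 8 + 5
8 = 1 × 5 + 3
5 = 1 × 3 + 2
3 = 1 × 2 + 1
2 = 2 × 1 + 0
Continued fraction: [1; 1, 2, 1, 1, 1, 2]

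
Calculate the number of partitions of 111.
679903203

p(n) counts ways to write n as a sum of positive integers (order ignored).
Euler's pentagonal recurrence: p(k) = p(k-1) + p(k-2) - p(k-5) - p(k-7) + p(k-12) + p(k-15) - ... (offsets j(3j∓1)/2, signs ++--, p(0)=1, p(<0)=0).
DP table for k = 0..110: p(0)=1, p(1)=1, p(2)=2, p(3)=3, p(4)=5, p(5)=7, p(6)=11, p(7)=15, p(8)=22, p(9)=30, p(10)=42, p(11)=56, p(12)=77, p(13)=101, p(14)=135, p(15)=176, p(16)=231, p(17)=297, p(18)=385, p(19)=490, p(20)=627, p(21)=792, p(22)=1002, p(23)=1255, p(24)=1575, p(25)=1958, p(26)=2436, p(27)=3010, p(28)=3718, p(29)=4565, p(30)=5604, p(31)=6842, p(32)=8349, p(33)=10143, p(34)=12310, p(35)=14883, p(36)=17977, p(37)=21637, p(38)=26015, p(39)=31185, p(40)=37338, p(41)=44583, p(42)=53174, p(43)=63261, p(44)=75175, p(45)=89134, p(46)=105558, p(47)=124754, p(48)=147273, p(49)=173525, p(50)=204226, p(51)=239943, p(52)=281589, p(53)=329931, p(54)=386155, p(55)=451276, p(56)=526823, p(57)=614154, p(58)=715220, p(59)=831820, p(60)=966467, p(61)=1121505, p(62)=1300156, p(63)=1505499, p(64)=1741630, p(65)=2012558, p(66)=2323520, p(67)=2679689, p(68)=3087735, p(69)=3554345, p(70)=4087968, p(71)=4697205, p(72)=5392783, p(73)=6185689, p(74)=7089500, p(75)=8118264, p(76)=9289091, p(77)=10619863, p(78)=12132164, p(79)=13848650, p(80)=15796476, p(81)=18004327, p(82)=20506255, p(83)=23338469, p(84)=26543660, p(85)=30167357, p(86)=34262962, p(87)=38887673, p(88)=44108109, p(89)=49995925, p(90)=56634173, p(91)=64112359, p(92)=72533807, p(93)=82010177, p(94)=92669720, p(95)=104651419, p(96)=118114304, p(97)=133230930, p(98)=150198136, p(99)=169229875, p(100)=190569292, p(101)=214481126, p(102)=241265379, p(103)=271248950, p(104)=304801365, p(105)=342325709, p(106)=384276336, p(107)=431149389, p(108)=483502844, p(109)=541946240, p(110)=607163746.
Final step: p(111) = p(110) + p(109) - p(106) - p(104) + p(99) + p(96) - p(89) - p(85) + p(76) + p(71) - p(60) - p(54) + p(41) + p(34) - p(19) - p(11)
= 607163746 + 541946240 - 384276336 - 304801365 + 169229875 + 118114304 - 49995925 - 30167357 + 9289091 + 4697205 - 966467 - 386155 + 44583 + 12310 - 490 - 56
= 679903203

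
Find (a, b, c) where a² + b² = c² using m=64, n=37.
(2727, 4736, 5465)

Euclid's formula: a = m² - n², b = 2mn, c = m² + n²
m = 64, n = 37
a = 64² - 37² = 4096 - 1369 = 2727
b = 2 × 64 × 37 = 4736
c = 64² + 37² = 4096 + 1369 = 5465
Verification: 2727² + 4736² = 7436529 + 22429696 = 29866225 = 5465² ✓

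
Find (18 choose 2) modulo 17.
0

Using Lucas' theorem:
Write n=18 and k=2 in base 17:
n in base 17: [1, 1]
k in base 17: [0, 2]
C(18,2) mod 17 = ∏ C(n_i, k_i) mod 17
Digit binomials (mod 17): C(1,0) = 1; C(1,2) = 0 (k_i > n_i)
Product: 1 × 0 = 0 ≡ 0 (mod 17)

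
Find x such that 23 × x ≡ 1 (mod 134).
35

gcd(23, 134) = 1, so the inverse exists.
Extended Euclidean algorithm on (134, 23):
134 = 5 × 23 + 19  ⟹  19 = (1)·134 + (-5)·23
23 = 1 × 19 + 4  ⟹  4 = (-1)·134 + (6)·23
19 = 4 × 4 + 3  ⟹  3 = (5)·134 + (-29)·23
4 = 1 × 3 + 1  ⟹  1 = (-6)·134 + (35)·23
So (35)·23 ≡ 1 (mod 134), i.e. 23^(-1) ≡ 35 (mod 134).
Check: 23 × 35 = 805 ≡ 1 (mod 134)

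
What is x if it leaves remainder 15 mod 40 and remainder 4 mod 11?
15

Using Chinese Remainder Theorem:
M = 40 × 11 = 440
M1 = 11, M2 = 40
y1 = 11^(-1) mod 40 = 11
y2 = 40^(-1) mod 11 = 8
x = (15×11×11 + 4×40×8) mod 440 = 15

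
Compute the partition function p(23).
1255

p(n) counts ways to write n as a sum of positive integers (order ignored).
Euler's pentagonal recurrence: p(k) = p(k-1) + p(k-2) - p(k-5) - p(k-7) + p(k-12) + p(k-15) - ... (offsets j(3j∓1)/2, signs ++--, p(0)=1, p(<0)=0).
DP table for k = 0..22: p(0)=1, p(1)=1, p(2)=2, p(3)=3, p(4)=5, p(5)=7, p(6)=11, p(7)=15, p(8)=22, p(9)=30, p(10)=42, p(11)=56, p(12)=77, p(13)=101, p(14)=135, p(15)=176, p(16)=231, p(17)=297, p(18)=385, p(19)=490, p(20)=627, p(21)=792, p(22)=1002.
Final step: p(23) = p(22) + p(21) - p(18) - p(16) + p(11) + p(8) - p(1)
= 1002 + 792 - 385 - 231 + 56 + 22 - 1
= 1255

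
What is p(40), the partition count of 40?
37338

p(n) counts ways to write n as a sum of positive integers (order ignored).
Euler's pentagonal recurrence: p(k) = p(k-1) + p(k-2) - p(k-5) - p(k-7) + p(k-12) + p(k-15) - ... (offsets j(3j∓1)/2, signs ++--, p(0)=1, p(<0)=0).
DP table for k = 0..39: p(0)=1, p(1)=1, p(2)=2, p(3)=3, p(4)=5, p(5)=7, p(6)=11, p(7)=15, p(8)=22, p(9)=30, p(10)=42, p(11)=56, p(12)=77, p(13)=101, p(14)=135, p(15)=176, p(16)=231, p(17)=297, p(18)=385, p(19)=490, p(20)=627, p(21)=792, p(22)=1002, p(23)=1255, p(24)=1575, p(25)=1958, p(26)=2436, p(27)=3010, p(28)=3718, p(29)=4565, p(30)=5604, p(31)=6842, p(32)=8349, p(33)=10143, p(34)=12310, p(35)=14883, p(36)=17977, p(37)=21637, p(38)=26015, p(39)=31185.
Final step: p(40) = p(39) + p(38) - p(35) - p(33) + p(28) + p(25) - p(18) - p(14) + p(5) + p(0)
= 31185 + 26015 - 14883 - 10143 + 3718 + 1958 - 385 - 135 + 7 + 1
= 37338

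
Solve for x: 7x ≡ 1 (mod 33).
19

gcd(7, 33) = 1, so the inverse exists.
Extended Euclidean algorithm on (33, 7):
33 = 4 × 7 + 5  ⟹  5 = (1)·33 + (-4)·7
7 = 1 × 5 + 2  ⟹  2 = (-1)·33 + (5)·7
5 = 2 × 2 + 1  ⟹  1 = (3)·33 + (-14)·7
So (-14)·7 ≡ 1 (mod 33), i.e. 7^(-1) ≡ -14 ≡ 19 (mod 33).
Check: 7 × 19 = 133 ≡ 1 (mod 33)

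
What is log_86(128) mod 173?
79

Baby-step giant-step with step n = ⌈√173⌉ = 14.
Baby steps 86^j mod 173 (j:value) for j=0..13: 0:1, 1:86, 2:130, 3:108, 4:119, 5:27, 6:73, 7:50, 8:148, 9:99, 10:37, 11:68, 12:139, 13:17.
Giant-step multiplier: 86^(-14) ≡ 86^(172-14) = 86^158 ≡ 122 (mod 173).
Giant steps γ_i = 128·122^i mod 173: γ_0=128, γ_1=46, γ_2=76, γ_3=103, γ_4=110, γ_5=99 (in table at j=9).
x = i·n + j = 5·14 + 9 = 79.
Check: 86^79 ≡ 128 (mod 173).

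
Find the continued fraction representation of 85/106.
[0; 1, 4, 21]

Euclidean algorithm steps:
85 = 0 × 106 + 85
106 = 1 × 85 + 21
85 = 4 × 21 + 1
21 = 21 × 1 + 0
Continued fraction: [0; 1, 4, 21]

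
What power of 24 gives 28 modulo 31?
22

Baby-step giant-step with step n = ⌈√31⌉ = 6.
Baby steps 24^j mod 31 (j:value) for j=0..5: 0:1, 1:24, 2:18, 3:29, 4:14, 5:26.
Giant-step multiplier: 24^(-6) ≡ 24^(30-6) = 24^24 ≡ 8 (mod 31).
Giant steps γ_i = 28·8^i mod 31: γ_0=28, γ_1=7, γ_2=25, γ_3=14 (in table at j=4).
x = i·n + j = 3·6 + 4 = 22.
Check: 24^22 ≡ 28 (mod 31).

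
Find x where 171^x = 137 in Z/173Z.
142

Baby-step giant-step with step n = ⌈√173⌉ = 14.
Baby steps 171^j mod 173 (j:value) for j=0..13: 0:1, 1:171, 2:4, 3:165, 4:16, 5:141, 6:64, 7:45, 8:83, 9:7, 10:159, 11:28, 12:117, 13:112.
Giant-step multiplier: 171^(-14) ≡ 171^(172-14) = 171^158 ≡ 78 (mod 173).
Giant steps γ_i = 137·78^i mod 173: γ_0=137, γ_1=133, γ_2=167, γ_3=51, γ_4=172, γ_5=95, γ_6=144, γ_7=160, γ_8=24, γ_9=142, γ_10=4 (in table at j=2).
x = i·n + j = 10·14 + 2 = 142.
Check: 171^142 ≡ 137 (mod 173).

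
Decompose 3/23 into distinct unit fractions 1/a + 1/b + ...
1/8 + 1/184

Greedy algorithm:
3/23: ceiling(23/3) = 8, use 1/8
1/184: ceiling(184/1) = 184, use 1/184
Result: 3/23 = 1/8 + 1/184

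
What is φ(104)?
48

104 = 2^3 × 13
φ(n) = n × ∏(1 - 1/p) for each prime p dividing n
φ(104) = 104 × (1 - 1/2) × (1 - 1/13) = 48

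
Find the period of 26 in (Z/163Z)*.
81

163 is prime, so ord(26) divides φ(163) = 162.
Divisors of 162: 1, 2, 3, 6, 9, 18, 27, 54, 81, 162.
Repeated squaring: 26^1 ≡ 26, 26^2 ≡ 24, 26^4 ≡ 87, 26^8 ≡ 71, 26^16 ≡ 151, 26^32 ≡ 144, 26^64 ≡ 35, 26^128 ≡ 84 (mod 163).
Test 26^d mod 163 for each divisor d in increasing order:
26^1 ≡ 26
26^2 ≡ 24
26^3 = 26^2·26^1 ≡ 135
26^6 = 26^4·26^2 ≡ 132
26^9 = 26^8·26^1 ≡ 53
26^18 = 26^16·26^2 ≡ 38
26^27 = 26^16·26^8·26^2·26^1 ≡ 58
26^54 = 26^32·26^16·26^4·26^2 ≡ 104
26^81 = 26^64·26^16·26^1 ≡ 1  ← first divisor giving 1
The order is 81.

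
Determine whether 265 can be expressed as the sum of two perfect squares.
3² + 16² (a=3, b=16)

Factorization: 265 = 5 × 53
By Fermat: n is sum of two squares iff every prime p ≡ 3 (mod 4) appears to even power.
All primes ≡ 3 (mod 4) appear to even power.
Search a = 0, 1, 2, … for 265 - a² a perfect square: first hit at a = 3: 265 - 9 = 256 = 16².
265 = 3² + 16² = 9 + 256 ✓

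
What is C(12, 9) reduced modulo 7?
3

Using Lucas' theorem:
Write n=12 and k=9 in base 7:
n in base 7: [1, 5]
k in base 7: [1, 2]
C(12,9) mod 7 = ∏ C(n_i, k_i) mod 7
Digit binomials (mod 7): C(1,1) = 1; C(5,2) = 10 ≡ 3
Product: 1 × 3 = 3 ≡ 3 (mod 7)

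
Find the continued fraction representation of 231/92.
[2; 1, 1, 22, 2]

Euclidean algorithm steps:
231 = 2 × 92 + 47
92 = 1 × 47 + 45
47 = 1 × 45 + 2
45 = 22 × 2 + 1
2 = 2 × 1 + 0
Continued fraction: [2; 1, 1, 22, 2]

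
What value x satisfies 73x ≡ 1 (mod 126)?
19

gcd(73, 126) = 1, so the inverse exists.
Extended Euclidean algorithm on (126, 73):
126 = 1 × 73 + 53  ⟹  53 = (1)·126 + (-1)·73
73 = 1 × 53 + 20  ⟹  20 = (-1)·126 + (2)·73
53 = 2 × 20 + 13  ⟹  13 = (3)·126 + (-5)·73
20 = 1 × 13 + 7  ⟹  7 = (-4)·126 + (7)·73
13 = 1 × 7 + 6  ⟹  6 = (7)·126 + (-12)·73
7 = 1 × 6 + 1  ⟹  1 = (-11)·126 + (19)·73
So (19)·73 ≡ 1 (mod 126), i.e. 73^(-1) ≡ 19 (mod 126).
Check: 73 × 19 = 1387 ≡ 1 (mod 126)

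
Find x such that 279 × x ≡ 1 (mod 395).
269

gcd(279, 395) = 1, so the inverse exists.
Extended Euclidean algorithm on (395, 279):
395 = 1 × 279 + 116  ⟹  116 = (1)·395 + (-1)·279
279 = 2 × 116 + 47  ⟹  47 = (-2)·395 + (3)·279
116 = 2 × 47 + 22  ⟹  22 = (5)·395 + (-7)·279
47 = 2 × 22 + 3  ⟹  3 = (-12)·395 + (17)·279
22 = 7 × 3 + 1  ⟹  1 = (89)·395 + (-126)·279
So (-126)·279 ≡ 1 (mod 395), i.e. 279^(-1) ≡ -126 ≡ 269 (mod 395).
Check: 279 × 269 = 75051 ≡ 1 (mod 395)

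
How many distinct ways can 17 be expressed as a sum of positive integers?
297

p(n) counts ways to write n as a sum of positive integers (order ignored).
Euler's pentagonal recurrence: p(k) = p(k-1) + p(k-2) - p(k-5) - p(k-7) + p(k-12) + p(k-15) - ... (offsets j(3j∓1)/2, signs ++--, p(0)=1, p(<0)=0).
DP table for k = 0..16: p(0)=1, p(1)=1, p(2)=2, p(3)=3, p(4)=5, p(5)=7, p(6)=11, p(7)=15, p(8)=22, p(9)=30, p(10)=42, p(11)=56, p(12)=77, p(13)=101, p(14)=135, p(15)=176, p(16)=231.
Final step: p(17) = p(16) + p(15) - p(12) - p(10) + p(5) + p(2)
= 231 + 176 - 77 - 42 + 7 + 2
= 297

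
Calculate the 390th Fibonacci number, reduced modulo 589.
372

Matrix identity: Q^n = [[F_(n+1), F_n], [F_n, F_(n-1)]] with Q = [[1,1],[1,0]].
n = 390 = 110000110₂. Square-and-multiply, entries mod 589:
Q^1 = [[1,1],[1,0]]
Q^3 = (Q^1)²·Q = [[3,2],[2,1]]
Q^6 = (Q^3)² = [[13,8],[8,5]]
Q^12 = (Q^6)² = [[233,144],[144,89]]
Q^24 = (Q^12)² = [[222,426],[426,385]]
Q^48 = (Q^24)² = [[461,11],[11,450]]
Q^97 = (Q^48)²·Q = [[21,13],[13,8]]
Q^195 = (Q^97)²·Q = [[398,21],[21,377]]
Q^390 = (Q^195)² = [[404,372],[372,32]]
F_390 mod 589 = Q^390[0][1] = 372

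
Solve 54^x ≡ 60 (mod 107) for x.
93

Baby-step giant-step with step n = ⌈√107⌉ = 11.
Baby steps 54^j mod 107 (j:value) for j=0..10: 0:1, 1:54, 2:27, 3:67, 4:87, 5:97, 6:102, 7:51, 8:79, 9:93, 10:100.
Giant-step multiplier: 54^(-11) ≡ 54^(106-11) = 54^95 ≡ 15 (mod 107).
Giant steps γ_i = 60·15^i mod 107: γ_0=60, γ_1=44, γ_2=18, γ_3=56, γ_4=91, γ_5=81, γ_6=38, γ_7=35, γ_8=97 (in table at j=5).
x = i·n + j = 8·11 + 5 = 93.
Check: 54^93 ≡ 60 (mod 107).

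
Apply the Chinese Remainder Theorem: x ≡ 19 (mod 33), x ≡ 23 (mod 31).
85

Using Chinese Remainder Theorem:
M = 33 × 31 = 1023
M1 = 31, M2 = 33
y1 = 31^(-1) mod 33 = 16
y2 = 33^(-1) mod 31 = 16
x = (19×31×16 + 23×33×16) mod 1023 = 85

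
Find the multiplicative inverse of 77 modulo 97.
63

gcd(77, 97) = 1, so the inverse exists.
Extended Euclidean algorithm on (97, 77):
97 = 1 × 77 + 20  ⟹  20 = (1)·97 + (-1)·77
77 = 3 × 20 + 17  ⟹  17 = (-3)·97 + (4)·77
20 = 1 × 17 + 3  ⟹  3 = (4)·97 + (-5)·77
17 = 5 × 3 + 2  ⟹  2 = (-23)·97 + (29)·77
3 = 1 × 2 + 1  ⟹  1 = (27)·97 + (-34)·77
So (-34)·77 ≡ 1 (mod 97), i.e. 77^(-1) ≡ -34 ≡ 63 (mod 97).
Check: 77 × 63 = 4851 ≡ 1 (mod 97)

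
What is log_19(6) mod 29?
10

Baby-step giant-step with step n = ⌈√29⌉ = 6.
Baby steps 19^j mod 29 (j:value) for j=0..5: 0:1, 1:19, 2:13, 3:15, 4:24, 5:21.
Giant-step multiplier: 19^(-6) ≡ 19^(28-6) = 19^22 ≡ 4 (mod 29).
Giant steps γ_i = 6·4^i mod 29: γ_0=6, γ_1=24 (in table at j=4).
x = i·n + j = 1·6 + 4 = 10.
Check: 19^10 ≡ 6 (mod 29).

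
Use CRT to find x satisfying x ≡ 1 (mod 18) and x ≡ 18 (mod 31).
235

Using Chinese Remainder Theorem:
M = 18 × 31 = 558
M1 = 31, M2 = 18
y1 = 31^(-1) mod 18 = 7
y2 = 18^(-1) mod 31 = 19
x = (1×31×7 + 18×18×19) mod 558 = 235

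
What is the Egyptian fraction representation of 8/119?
1/15 + 1/1785

Greedy algorithm:
8/119: ceiling(119/8) = 15, use 1/15
1/1785: ceiling(1785/1) = 1785, use 1/1785
Result: 8/119 = 1/15 + 1/1785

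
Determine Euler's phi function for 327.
216

327 = 3 × 109
φ(n) = n × ∏(1 - 1/p) for each prime p dividing n
φ(327) = 327 × (1 - 1/3) × (1 - 1/109) = 216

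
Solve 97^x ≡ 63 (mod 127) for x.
9

Baby-step giant-step with step n = ⌈√127⌉ = 12.
Baby steps 97^j mod 127 (j:value) for j=0..11: 0:1, 1:97, 2:11, 3:51, 4:121, 5:53, 6:61, 7:75, 8:36, 9:63, 10:15, 11:58.
h = 63 is already in the table at j=9, so x = 9.
Check: 97^9 ≡ 63 (mod 127).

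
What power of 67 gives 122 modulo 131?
89

Baby-step giant-step with step n = ⌈√131⌉ = 12.
Baby steps 67^j mod 131 (j:value) for j=0..11: 0:1, 1:67, 2:35, 3:118, 4:46, 5:69, 6:38, 7:57, 8:20, 9:30, 10:45, 11:2.
Giant-step multiplier: 67^(-12) ≡ 67^(130-12) = 67^118 ≡ 44 (mod 131).
Giant steps γ_i = 122·44^i mod 131: γ_0=122, γ_1=128, γ_2=130, γ_3=87, γ_4=29, γ_5=97, γ_6=76, γ_7=69 (in table at j=5).
x = i·n + j = 7·12 + 5 = 89.
Check: 67^89 ≡ 122 (mod 131).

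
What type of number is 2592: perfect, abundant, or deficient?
abundant

Proper divisors of 2592: sum = 1 + 2 + 3 + 4 + 6 + 8 + 9 + 12 + ... + 432 + 648 + 864 + 1296 (29 divisors) = 5031
Since 5031 > 2592, 2592 is abundant.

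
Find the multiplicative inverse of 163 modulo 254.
187

gcd(163, 254) = 1, so the inverse exists.
Extended Euclidean algorithm on (254, 163):
254 = 1 × 163 + 91  ⟹  91 = (1)·254 + (-1)·163
163 = 1 × 91 + 72  ⟹  72 = (-1)·254 + (2)·163
91 = 1 × 72 + 19  ⟹  19 = (2)·254 + (-3)·163
72 = 3 × 19 + 15  ⟹  15 = (-7)·254 + (11)·163
19 = 1 × 15 + 4  ⟹  4 = (9)·254 + (-14)·163
15 = 3 × 4 + 3  ⟹  3 = (-34)·254 + (53)·163
4 = 1 × 3 + 1  ⟹  1 = (43)·254 + (-67)·163
So (-67)·163 ≡ 1 (mod 254), i.e. 163^(-1) ≡ -67 ≡ 187 (mod 254).
Check: 163 × 187 = 30481 ≡ 1 (mod 254)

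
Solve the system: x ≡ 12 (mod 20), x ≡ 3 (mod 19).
212

Using Chinese Remainder Theorem:
M = 20 × 19 = 380
M1 = 19, M2 = 20
y1 = 19^(-1) mod 20 = 19
y2 = 20^(-1) mod 19 = 1
x = (12×19×19 + 3×20×1) mod 380 = 212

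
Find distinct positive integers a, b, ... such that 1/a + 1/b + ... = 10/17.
1/2 + 1/12 + 1/204

Greedy algorithm:
10/17: ceiling(17/10) = 2, use 1/2
3/34: ceiling(34/3) = 12, use 1/12
1/204: ceiling(204/1) = 204, use 1/204
Result: 10/17 = 1/2 + 1/12 + 1/204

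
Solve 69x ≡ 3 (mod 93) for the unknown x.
x ≡ 27 (mod 31)

gcd(69, 93) = 3, which divides 3, so solutions exist.
Divide through by 3: 23x ≡ 1 (mod 31).
Find 23^(-1) mod 31 by the extended Euclidean algorithm:
31 = 1 × 23 + 8  ⟹  8 = (1)·31 + (-1)·23
23 = 2 × 8 + 7  ⟹  7 = (-2)·31 + (3)·23
8 = 1 × 7 + 1  ⟹  1 = (3)·31 + (-4)·23
So (-4)·23 ≡ 1 (mod 31), i.e. 23^(-1) ≡ -4 ≡ 27 (mod 31).
x ≡ 27 × 1 = 27 ≡ 27 (mod 31).
Check: 69 × 27 = 1863 ≡ 3 (mod 93).
x ≡ 27 (mod 31), giving 3 solutions mod 93.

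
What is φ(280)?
96

280 = 2^3 × 5 × 7
φ(n) = n × ∏(1 - 1/p) for each prime p dividing n
φ(280) = 280 × (1 - 1/2) × (1 - 1/5) × (1 - 1/7) = 96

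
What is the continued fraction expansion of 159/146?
[1; 11, 4, 3]

Euclidean algorithm steps:
159 = 1 × 146 + 13
146 = 11 × 13 + 3
13 = 4 × 3 + 1
3 = 3 × 1 + 0
Continued fraction: [1; 11, 4, 3]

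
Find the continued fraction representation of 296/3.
[98; 1, 2]

Euclidean algorithm steps:
296 = 98 × 3 + 2
3 = 1 × 2 + 1
2 = 2 × 1 + 0
Continued fraction: [98; 1, 2]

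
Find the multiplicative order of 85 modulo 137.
136

137 is prime, so ord(85) divides φ(137) = 136.
Divisors of 136: 1, 2, 4, 8, 17, 34, 68, 136.
Repeated squaring: 85^1 ≡ 85, 85^2 ≡ 101, 85^4 ≡ 63, 85^8 ≡ 133, 85^16 ≡ 16, 85^32 ≡ 119, 85^64 ≡ 50, 85^128 ≡ 34 (mod 137).
Test 85^d mod 137 for each divisor d in increasing order:
85^1 ≡ 85
85^2 ≡ 101
85^4 ≡ 63
85^8 ≡ 133
85^17 = 85^16·85^1 ≡ 127
85^34 = 85^32·85^2 ≡ 100
85^68 = 85^64·85^4 ≡ 136
85^136 = 85^128·85^8 ≡ 1  ← first divisor giving 1
The order is 136.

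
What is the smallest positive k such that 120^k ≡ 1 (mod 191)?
95

191 is prime, so ord(120) divides φ(191) = 190.
Divisors of 190: 1, 2, 5, 10, 19, 38, 95, 190.
Repeated squaring: 120^1 ≡ 120, 120^2 ≡ 75, 120^4 ≡ 86, 120^8 ≡ 138, 120^16 ≡ 135, 120^32 ≡ 80, 120^64 ≡ 97, 120^128 ≡ 50 (mod 191).
Test 120^d mod 191 for each divisor d in increasing order:
120^1 ≡ 120
120^2 ≡ 75
120^5 = 120^4·120^1 ≡ 6
120^10 = 120^8·120^2 ≡ 36
120^19 = 120^16·120^2·120^1 ≡ 49
120^38 = 120^32·120^4·120^2 ≡ 109
120^95 = 120^64·120^16·120^8·120^4·120^2·120^1 ≡ 1  ← first divisor giving 1
The order is 95.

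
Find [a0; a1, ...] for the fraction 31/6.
[5; 6]

Euclidean algorithm steps:
31 = 5 × 6 + 1
6 = 6 × 1 + 0
Continued fraction: [5; 6]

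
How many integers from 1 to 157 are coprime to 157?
156

157 = 157
φ(n) = n × ∏(1 - 1/p) for each prime p dividing n
φ(157) = 157 × (1 - 1/157) = 156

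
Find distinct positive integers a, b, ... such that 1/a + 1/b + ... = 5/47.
1/10 + 1/157 + 1/73790

Greedy algorithm:
5/47: ceiling(47/5) = 10, use 1/10
3/470: ceiling(470/3) = 157, use 1/157
1/73790: ceiling(73790/1) = 73790, use 1/73790
Result: 5/47 = 1/10 + 1/157 + 1/73790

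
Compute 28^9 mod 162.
82

Repeated squaring. Binary of 9 = 1001.
28^1 ≡ 28 (mod 162); 28^2 ≡ 136 (mod 162); 28^4 ≡ 28 (mod 162); 28^8 ≡ 136 (mod 162)
28^9 = 28^1 × 28^8 ≡ 82 (mod 162)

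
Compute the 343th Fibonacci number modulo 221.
169

Matrix identity: Q^n = [[F_(n+1), F_n], [F_n, F_(n-1)]] with Q = [[1,1],[1,0]].
n = 343 = 101010111₂. Square-and-multiply, entries mod 221:
Q^1 = [[1,1],[1,0]]
Q^2 = (Q^1)² = [[2,1],[1,1]]
Q^5 = (Q^2)²·Q = [[8,5],[5,3]]
Q^10 = (Q^5)² = [[89,55],[55,34]]
Q^21 = (Q^10)²·Q = [[31,117],[117,135]]
Q^42 = (Q^21)² = [[64,195],[195,90]]
Q^85 = (Q^42)²·Q = [[105,131],[131,195]]
Q^171 = (Q^85)²·Q = [[81,119],[119,183]]
Q^343 = (Q^171)²·Q = [[203,169],[169,34]]
F_343 mod 221 = Q^343[0][1] = 169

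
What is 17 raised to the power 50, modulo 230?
219

Repeated squaring. Binary of 50 = 110010.
17^1 ≡ 17 (mod 230); 17^2 ≡ 59 (mod 230); 17^4 ≡ 31 (mod 230); 17^8 ≡ 41 (mod 230); 17^16 ≡ 71 (mod 230); 17^32 ≡ 211 (mod 230)
17^50 = 17^2 × 17^16 × 17^32 ≡ 219 (mod 230)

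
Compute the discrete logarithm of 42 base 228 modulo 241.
179

Baby-step giant-step with step n = ⌈√241⌉ = 16.
Baby steps 228^j mod 241 (j:value) for j=0..15: 0:1, 1:228, 2:169, 3:213, 4:123, 5:88, 6:61, 7:171, 8:187, 9:220, 10:32, 11:66, 12:106, 13:68, 14:80, 15:165.
Giant-step multiplier: 228^(-16) ≡ 228^(240-16) = 228^224 ≡ 231 (mod 241).
Giant steps γ_i = 42·231^i mod 241: γ_0=42, γ_1=62, γ_2=103, γ_3=175, γ_4=178, γ_5=148, γ_6=207, γ_7=99, γ_8=215, γ_9=19, γ_10=51, γ_11=213 (in table at j=3).
x = i·n + j = 11·16 + 3 = 179.
Check: 228^179 ≡ 42 (mod 241).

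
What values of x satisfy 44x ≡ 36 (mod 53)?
x ≡ 49 (mod 53)

gcd(44, 53) = 1, which divides 36, so solutions exist.
Find 44^(-1) mod 53 by the extended Euclidean algorithm:
53 = 1 × 44 + 9  ⟹  9 = (1)·53 + (-1)·44
44 = 4 × 9 + 8  ⟹  8 = (-4)·53 + (5)·44
9 = 1 × 8 + 1  ⟹  1 = (5)·53 + (-6)·44
So (-6)·44 ≡ 1 (mod 53), i.e. 44^(-1) ≡ -6 ≡ 47 (mod 53).
x ≡ 47 × 36 = 1692 ≡ 49 (mod 53).
Check: 44 × 49 = 2156 ≡ 36 (mod 53).
Unique solution: x ≡ 49 (mod 53)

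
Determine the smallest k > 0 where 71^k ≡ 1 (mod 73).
18

73 is prime, so ord(71) divides φ(73) = 72.
Divisors of 72: 1, 2, 3, 4, 6, 8, 9, 12, 18, 24, 36, 72.
Repeated squaring: 71^1 ≡ 71, 71^2 ≡ 4, 71^4 ≡ 16, 71^8 ≡ 37, 71^16 ≡ 55, 71^32 ≡ 32, 71^64 ≡ 2 (mod 73).
Test 71^d mod 73 for each divisor d in increasing order:
71^1 ≡ 71
71^2 ≡ 4
71^3 = 71^2·71^1 ≡ 65
71^4 ≡ 16
71^6 = 71^4·71^2 ≡ 64
71^8 ≡ 37
71^9 = 71^8·71^1 ≡ 72
71^12 = 71^8·71^4 ≡ 8
71^18 = 71^16·71^2 ≡ 1  ← first divisor giving 1
The order is 18.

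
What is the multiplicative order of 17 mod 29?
4

29 is prime, so ord(17) divides φ(29) = 28.
Divisors of 28: 1, 2, 4, 7, 14, 28.
Repeated squaring: 17^1 ≡ 17, 17^2 ≡ 28, 17^4 ≡ 1, 17^8 ≡ 1, 17^16 ≡ 1 (mod 29).
Test 17^d mod 29 for each divisor d in increasing order:
17^1 ≡ 17
17^2 ≡ 28
17^4 ≡ 1  ← first divisor giving 1
The order is 4.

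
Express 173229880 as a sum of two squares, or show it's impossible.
Not possible

Factorization: 173229880 = 2^3 × 5 × 163^3
By Fermat: n is sum of two squares iff every prime p ≡ 3 (mod 4) appears to even power.
Prime(s) ≡ 3 (mod 4) with odd exponent: [(163, 3)]
Therefore 173229880 cannot be expressed as a² + b².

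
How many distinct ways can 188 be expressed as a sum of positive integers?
1398341745571

p(n) counts ways to write n as a sum of positive integers (order ignored).
Euler's pentagonal recurrence: p(k) = p(k-1) + p(k-2) - p(k-5) - p(k-7) + p(k-12) + p(k-15) - ... (offsets j(3j∓1)/2, signs ++--, p(0)=1, p(<0)=0).
DP table for k = 0..187: p(0)=1, p(1)=1, p(2)=2, p(3)=3, p(4)=5, p(5)=7, p(6)=11, p(7)=15, p(8)=22, p(9)=30, p(10)=42, p(11)=56, p(12)=77, p(13)=101, p(14)=135, p(15)=176, p(16)=231, p(17)=297, p(18)=385, p(19)=490, p(20)=627, p(21)=792, p(22)=1002, p(23)=1255, p(24)=1575, p(25)=1958, p(26)=2436, p(27)=3010, p(28)=3718, p(29)=4565, p(30)=5604, p(31)=6842, p(32)=8349, p(33)=10143, p(34)=12310, p(35)=14883, p(36)=17977, p(37)=21637, p(38)=26015, p(39)=31185, p(40)=37338, p(41)=44583, p(42)=53174, p(43)=63261, p(44)=75175, p(45)=89134, p(46)=105558, p(47)=124754, p(48)=147273, p(49)=173525, p(50)=204226, p(51)=239943, p(52)=281589, p(53)=329931, p(54)=386155, p(55)=451276, p(56)=526823, p(57)=614154, p(58)=715220, p(59)=831820, p(60)=966467, p(61)=1121505, p(62)=1300156, p(63)=1505499, p(64)=1741630, p(65)=2012558, p(66)=2323520, p(67)=2679689, p(68)=3087735, p(69)=3554345, p(70)=4087968, p(71)=4697205, p(72)=5392783, p(73)=6185689, p(74)=7089500, p(75)=8118264, p(76)=9289091, p(77)=10619863, p(78)=12132164, p(79)=13848650, p(80)=15796476, p(81)=18004327, p(82)=20506255, p(83)=23338469, p(84)=26543660, p(85)=30167357, p(86)=34262962, p(87)=38887673, p(88)=44108109, p(89)=49995925, p(90)=56634173, p(91)=64112359, p(92)=72533807, p(93)=82010177, p(94)=92669720, p(95)=104651419, p(96)=118114304, p(97)=133230930, p(98)=150198136, p(99)=169229875, p(100)=190569292, p(101)=214481126, p(102)=241265379, p(103)=271248950, p(104)=304801365, p(105)=342325709, p(106)=384276336, p(107)=431149389, p(108)=483502844, p(109)=541946240, p(110)=607163746, p(111)=679903203, p(112)=761002156, p(113)=851376628, p(114)=952050665, p(115)=1064144451, p(116)=1188908248, p(117)=1327710076, p(118)=1482074143, p(119)=1653668665, p(120)=1844349560, p(121)=2056148051, p(122)=2291320912, p(123)=2552338241, p(124)=2841940500, p(125)=3163127352, p(126)=3519222692, p(127)=3913864295, p(128)=4351078600, p(129)=4835271870, p(130)=5371315400, p(131)=5964539504, p(132)=6620830889, p(133)=7346629512, p(134)=8149040695, p(135)=9035836076, p(136)=10015581680, p(137)=11097645016, p(138)=12292341831, p(139)=13610949895, p(140)=15065878135, p(141)=16670689208, p(142)=18440293320, p(143)=20390982757, p(144)=22540654445, p(145)=24908858009, p(146)=27517052599, p(147)=30388671978, p(148)=33549419497, p(149)=37027355200, p(150)=40853235313, p(151)=45060624582, p(152)=49686288421, p(153)=54770336324, p(154)=60356673280, p(155)=66493182097, p(156)=73232243759, p(157)=80630964769, p(158)=88751778802, p(159)=97662728555, p(160)=107438159466, p(161)=118159068427, p(162)=129913904637, p(163)=142798995930, p(164)=156919475295, p(165)=172389800255, p(166)=189334822579, p(167)=207890420102, p(168)=228204732751, p(169)=250438925115, p(170)=274768617130, p(171)=301384802048, p(172)=330495499613, p(173)=362326859895, p(174)=397125074750, p(175)=435157697830, p(176)=476715857290, p(177)=522115831195, p(178)=571701605655, p(179)=625846753120, p(180)=684957390936, p(181)=749474411781, p(182)=819876908323, p(183)=896684817527, p(184)=980462880430, p(185)=1071823774337, p(186)=1171432692373, p(187)=1280011042268.
Final step: p(188) = p(187) + p(186) - p(183) - p(181) + p(176) + p(173) - p(166) - p(162) + p(153) + p(148) - p(137) - p(131) + p(118) + p(111) - p(96) - p(88) + p(71) + p(62) - p(43) - p(33) + p(12) + p(1)
= 1280011042268 + 1171432692373 - 896684817527 - 749474411781 + 476715857290 + 362326859895 - 189334822579 - 129913904637 + 54770336324 + 33549419497 - 11097645016 - 5964539504 + 1482074143 + 679903203 - 118114304 - 44108109 + 4697205 + 1300156 - 63261 - 10143 + 77 + 1
= 1398341745571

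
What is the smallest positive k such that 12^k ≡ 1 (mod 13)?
2

13 is prime, so ord(12) divides φ(13) = 12.
Divisors of 12: 1, 2, 3, 4, 6, 12.
Repeated squaring: 12^1 ≡ 12, 12^2 ≡ 1, 12^4 ≡ 1, 12^8 ≡ 1 (mod 13).
Test 12^d mod 13 for each divisor d in increasing order:
12^1 ≡ 12
12^2 ≡ 1  ← first divisor giving 1
The order is 2.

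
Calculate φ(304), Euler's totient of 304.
144

304 = 2^4 × 19
φ(n) = n × ∏(1 - 1/p) for each prime p dividing n
φ(304) = 304 × (1 - 1/2) × (1 - 1/19) = 144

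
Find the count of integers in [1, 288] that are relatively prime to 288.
96

288 = 2^5 × 3^2
φ(n) = n × ∏(1 - 1/p) for each prime p dividing n
φ(288) = 288 × (1 - 1/2) × (1 - 1/3) = 96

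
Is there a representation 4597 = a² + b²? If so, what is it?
41² + 54² (a=41, b=54)

Factorization: 4597 = 4597
By Fermat: n is sum of two squares iff every prime p ≡ 3 (mod 4) appears to even power.
All primes ≡ 3 (mod 4) appear to even power.
Search a = 0, 1, 2, … for 4597 - a² a perfect square: first hit at a = 41: 4597 - 1681 = 2916 = 54².
4597 = 41² + 54² = 1681 + 2916 ✓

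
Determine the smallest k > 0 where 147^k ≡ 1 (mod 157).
39

157 is prime, so ord(147) divides φ(157) = 156.
Divisors of 156: 1, 2, 3, 4, 6, 12, 13, 26, 39, 52, 78, 156.
Repeated squaring: 147^1 ≡ 147, 147^2 ≡ 100, 147^4 ≡ 109, 147^8 ≡ 106, 147^16 ≡ 89, 147^32 ≡ 71, 147^64 ≡ 17, 147^128 ≡ 132 (mod 157).
Test 147^d mod 157 for each divisor d in increasing order:
147^1 ≡ 147
147^2 ≡ 100
147^3 = 147^2·147^1 ≡ 99
147^4 ≡ 109
147^6 = 147^4·147^2 ≡ 67
147^12 = 147^8·147^4 ≡ 93
147^13 = 147^8·147^4·147^1 ≡ 12
147^26 = 147^16·147^8·147^2 ≡ 144
147^39 = 147^32·147^4·147^2·147^1 ≡ 1  ← first divisor giving 1
The order is 39.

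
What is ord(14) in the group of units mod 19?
18

19 is prime, so ord(14) divides φ(19) = 18.
Divisors of 18: 1, 2, 3, 6, 9, 18.
Repeated squaring: 14^1 ≡ 14, 14^2 ≡ 6, 14^4 ≡ 17, 14^8 ≡ 4, 14^16 ≡ 16 (mod 19).
Test 14^d mod 19 for each divisor d in increasing order:
14^1 ≡ 14
14^2 ≡ 6
14^3 = 14^2·14^1 ≡ 8
14^6 = 14^4·14^2 ≡ 7
14^9 = 14^8·14^1 ≡ 18
14^18 = 14^16·14^2 ≡ 1  ← first divisor giving 1
The order is 18.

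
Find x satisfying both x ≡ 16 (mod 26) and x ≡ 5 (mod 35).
250

Using Chinese Remainder Theorem:
M = 26 × 35 = 910
M1 = 35, M2 = 26
y1 = 35^(-1) mod 26 = 3
y2 = 26^(-1) mod 35 = 31
x = (16×35×3 + 5×26×31) mod 910 = 250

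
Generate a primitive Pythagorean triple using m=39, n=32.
(497, 2496, 2545)

Euclid's formula: a = m² - n², b = 2mn, c = m² + n²
m = 39, n = 32
a = 39² - 32² = 1521 - 1024 = 497
b = 2 × 39 × 32 = 2496
c = 39² + 32² = 1521 + 1024 = 2545
Verification: 497² + 2496² = 247009 + 6230016 = 6477025 = 2545² ✓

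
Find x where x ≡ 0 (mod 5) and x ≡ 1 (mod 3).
10

Using Chinese Remainder Theorem:
M = 5 × 3 = 15
M1 = 3, M2 = 5
y1 = 3^(-1) mod 5 = 2
y2 = 5^(-1) mod 3 = 2
x = (0×3×2 + 1×5×2) mod 15 = 10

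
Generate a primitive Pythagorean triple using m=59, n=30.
(2581, 3540, 4381)

Euclid's formula: a = m² - n², b = 2mn, c = m² + n²
m = 59, n = 30
a = 59² - 30² = 3481 - 900 = 2581
b = 2 × 59 × 30 = 3540
c = 59² + 30² = 3481 + 900 = 4381
Verification: 2581² + 3540² = 6661561 + 12531600 = 19193161 = 4381² ✓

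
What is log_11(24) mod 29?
16

Baby-step giant-step with step n = ⌈√29⌉ = 6.
Baby steps 11^j mod 29 (j:value) for j=0..5: 0:1, 1:11, 2:5, 3:26, 4:25, 5:14.
Giant-step multiplier: 11^(-6) ≡ 11^(28-6) = 11^22 ≡ 13 (mod 29).
Giant steps γ_i = 24·13^i mod 29: γ_0=24, γ_1=22, γ_2=25 (in table at j=4).
x = i·n + j = 2·6 + 4 = 16.
Check: 11^16 ≡ 24 (mod 29).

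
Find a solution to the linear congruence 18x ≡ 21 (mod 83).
x ≡ 15 (mod 83)

gcd(18, 83) = 1, which divides 21, so solutions exist.
Find 18^(-1) mod 83 by the extended Euclidean algorithm:
83 = 4 × 18 + 11  ⟹  11 = (1)·83 + (-4)·18
18 = 1 × 11 + 7  ⟹  7 = (-1)·83 + (5)·18
11 = 1 × 7 + 4  ⟹  4 = (2)·83 + (-9)·18
7 = 1 × 4 + 3  ⟹  3 = (-3)·83 + (14)·18
4 = 1 × 3 + 1  ⟹  1 = (5)·83 + (-23)·18
So (-23)·18 ≡ 1 (mod 83), i.e. 18^(-1) ≡ -23 ≡ 60 (mod 83).
x ≡ 60 × 21 = 1260 ≡ 15 (mod 83).
Check: 18 × 15 = 270 ≡ 21 (mod 83).
Unique solution: x ≡ 15 (mod 83)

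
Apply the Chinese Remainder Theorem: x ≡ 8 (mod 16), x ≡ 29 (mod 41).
152

Using Chinese Remainder Theorem:
M = 16 × 41 = 656
M1 = 41, M2 = 16
y1 = 41^(-1) mod 16 = 9
y2 = 16^(-1) mod 41 = 18
x = (8×41×9 + 29×16×18) mod 656 = 152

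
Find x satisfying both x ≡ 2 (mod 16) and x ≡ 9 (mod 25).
34

Using Chinese Remainder Theorem:
M = 16 × 25 = 400
M1 = 25, M2 = 16
y1 = 25^(-1) mod 16 = 9
y2 = 16^(-1) mod 25 = 11
x = (2×25×9 + 9×16×11) mod 400 = 34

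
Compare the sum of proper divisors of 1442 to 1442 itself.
deficient

Proper divisors of 1442: sum = 1 + 2 + 7 + 14 + 103 + 206 + 721 = 1054
Since 1054 < 1442, 1442 is deficient.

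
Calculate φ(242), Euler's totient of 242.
110

242 = 2 × 11^2
φ(n) = n × ∏(1 - 1/p) for each prime p dividing n
φ(242) = 242 × (1 - 1/2) × (1 - 1/11) = 110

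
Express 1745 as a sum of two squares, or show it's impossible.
8² + 41² (a=8, b=41)

Factorization: 1745 = 5 × 349
By Fermat: n is sum of two squares iff every prime p ≡ 3 (mod 4) appears to even power.
All primes ≡ 3 (mod 4) appear to even power.
Search a = 0, 1, 2, … for 1745 - a² a perfect square: first hit at a = 8: 1745 - 64 = 1681 = 41².
1745 = 8² + 41² = 64 + 1681 ✓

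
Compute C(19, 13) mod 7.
0

Using Lucas' theorem:
Write n=19 and k=13 in base 7:
n in base 7: [2, 5]
k in base 7: [1, 6]
C(19,13) mod 7 = ∏ C(n_i, k_i) mod 7
Digit binomials (mod 7): C(2,1) = 2; C(5,6) = 0 (k_i > n_i)
Product: 2 × 0 = 0 ≡ 0 (mod 7)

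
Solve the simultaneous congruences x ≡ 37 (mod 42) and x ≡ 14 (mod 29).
1087

Using Chinese Remainder Theorem:
M = 42 × 29 = 1218
M1 = 29, M2 = 42
y1 = 29^(-1) mod 42 = 29
y2 = 42^(-1) mod 29 = 9
x = (37×29×29 + 14×42×9) mod 1218 = 1087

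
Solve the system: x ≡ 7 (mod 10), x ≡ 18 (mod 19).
37

Using Chinese Remainder Theorem:
M = 10 × 19 = 190
M1 = 19, M2 = 10
y1 = 19^(-1) mod 10 = 9
y2 = 10^(-1) mod 19 = 2
x = (7×19×9 + 18×10×2) mod 190 = 37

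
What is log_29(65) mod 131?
14

Baby-step giant-step with step n = ⌈√131⌉ = 12.
Baby steps 29^j mod 131 (j:value) for j=0..11: 0:1, 1:29, 2:55, 3:23, 4:12, 5:86, 6:5, 7:14, 8:13, 9:115, 10:60, 11:37.
Giant-step multiplier: 29^(-12) ≡ 29^(130-12) = 29^118 ≡ 21 (mod 131).
Giant steps γ_i = 65·21^i mod 131: γ_0=65, γ_1=55 (in table at j=2).
x = i·n + j = 1·12 + 2 = 14.
Check: 29^14 ≡ 65 (mod 131).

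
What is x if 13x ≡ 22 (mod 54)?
x ≡ 10 (mod 54)

gcd(13, 54) = 1, which divides 22, so solutions exist.
Find 13^(-1) mod 54 by the extended Euclidean algorithm:
54 = 4 × 13 + 2  ⟹  2 = (1)·54 + (-4)·13
13 = 6 × 2 + 1  ⟹  1 = (-6)·54 + (25)·13
So (25)·13 ≡ 1 (mod 54), i.e. 13^(-1) ≡ 25 (mod 54).
x ≡ 25 × 22 = 550 ≡ 10 (mod 54).
Check: 13 × 10 = 130 ≡ 22 (mod 54).
Unique solution: x ≡ 10 (mod 54)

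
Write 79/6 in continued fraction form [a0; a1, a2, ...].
[13; 6]

Euclidean algorithm steps:
79 = 13 × 6 + 1
6 = 6 × 1 + 0
Continued fraction: [13; 6]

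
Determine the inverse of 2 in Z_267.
134

gcd(2, 267) = 1, so the inverse exists.
Extended Euclidean algorithm on (267, 2):
267 = 133 × 2 + 1  ⟹  1 = (1)·267 + (-133)·2
So (-133)·2 ≡ 1 (mod 267), i.e. 2^(-1) ≡ -133 ≡ 134 (mod 267).
Check: 2 × 134 = 268 ≡ 1 (mod 267)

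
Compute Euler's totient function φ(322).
132

322 = 2 × 7 × 23
φ(n) = n × ∏(1 - 1/p) for each prime p dividing n
φ(322) = 322 × (1 - 1/2) × (1 - 1/7) × (1 - 1/23) = 132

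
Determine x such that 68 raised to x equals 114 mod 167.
130

Baby-step giant-step with step n = ⌈√167⌉ = 13.
Baby steps 68^j mod 167 (j:value) for j=0..12: 0:1, 1:68, 2:115, 3:138, 4:32, 5:5, 6:6, 7:74, 8:22, 9:160, 10:25, 11:30, 12:36.
Giant-step multiplier: 68^(-13) ≡ 68^(166-13) = 68^153 ≡ 41 (mod 167).
Giant steps γ_i = 114·41^i mod 167: γ_0=114, γ_1=165, γ_2=85, γ_3=145, γ_4=100, γ_5=92, γ_6=98, γ_7=10, γ_8=76, γ_9=110, γ_10=1 (in table at j=0).
x = i·n + j = 10·13 + 0 = 130.
Check: 68^130 ≡ 114 (mod 167).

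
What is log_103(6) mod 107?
9

Baby-step giant-step with step n = ⌈√107⌉ = 11.
Baby steps 103^j mod 107 (j:value) for j=0..10: 0:1, 1:103, 2:16, 3:43, 4:42, 5:46, 6:30, 7:94, 8:52, 9:6, 10:83.
h = 6 is already in the table at j=9, so x = 9.
Check: 103^9 ≡ 6 (mod 107).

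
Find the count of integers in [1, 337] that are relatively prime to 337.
336

337 = 337
φ(n) = n × ∏(1 - 1/p) for each prime p dividing n
φ(337) = 337 × (1 - 1/337) = 336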